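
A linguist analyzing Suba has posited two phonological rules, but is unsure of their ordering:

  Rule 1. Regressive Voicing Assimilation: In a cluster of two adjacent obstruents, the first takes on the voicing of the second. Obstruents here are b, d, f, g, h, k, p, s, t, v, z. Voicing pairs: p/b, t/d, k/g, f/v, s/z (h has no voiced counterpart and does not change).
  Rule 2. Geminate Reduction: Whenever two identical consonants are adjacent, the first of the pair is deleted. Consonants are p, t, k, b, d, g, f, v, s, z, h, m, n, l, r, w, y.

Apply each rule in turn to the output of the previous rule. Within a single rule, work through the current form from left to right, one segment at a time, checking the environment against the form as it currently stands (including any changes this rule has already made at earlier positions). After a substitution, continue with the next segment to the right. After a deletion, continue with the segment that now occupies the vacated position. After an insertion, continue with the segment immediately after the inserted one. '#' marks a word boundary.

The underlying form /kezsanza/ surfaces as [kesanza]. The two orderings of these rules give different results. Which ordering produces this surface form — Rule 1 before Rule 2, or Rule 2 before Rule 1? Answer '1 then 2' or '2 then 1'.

Order 1 then 2:
  1 Regressive Voicing Assimilation: [kezsanza] → [kessanza]
  2 Geminate Reduction: [kessanza] → [kesanza]
  result: [kesanza]
Order 2 then 1:
  2 Geminate Reduction: no change — [kezsanza]
  1 Regressive Voicing Assimilation: [kezsanza] → [kessanza]
  result: [kessanza]

1 then 2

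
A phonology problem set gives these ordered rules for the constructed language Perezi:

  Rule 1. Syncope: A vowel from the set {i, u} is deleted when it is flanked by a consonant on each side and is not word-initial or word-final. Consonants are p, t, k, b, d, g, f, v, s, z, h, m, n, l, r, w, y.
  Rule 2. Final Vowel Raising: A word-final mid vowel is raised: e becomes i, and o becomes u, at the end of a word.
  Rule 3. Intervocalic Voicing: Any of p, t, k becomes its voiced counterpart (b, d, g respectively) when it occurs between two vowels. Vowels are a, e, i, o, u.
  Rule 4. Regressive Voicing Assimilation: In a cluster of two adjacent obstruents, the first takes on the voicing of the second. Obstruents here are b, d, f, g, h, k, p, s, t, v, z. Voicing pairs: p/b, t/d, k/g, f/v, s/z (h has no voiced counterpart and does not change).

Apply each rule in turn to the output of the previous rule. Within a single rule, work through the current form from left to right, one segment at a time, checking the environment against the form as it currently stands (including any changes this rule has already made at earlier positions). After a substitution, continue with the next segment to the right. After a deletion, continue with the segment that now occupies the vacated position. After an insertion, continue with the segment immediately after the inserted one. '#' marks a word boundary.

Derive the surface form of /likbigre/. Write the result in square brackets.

[lgbgri]

Rule 1 Syncope: [likbigre] → [lkbgre]
Rule 2 Final Vowel Raising: [lkbgre] → [lkbgri]
Rule 3 Intervocalic Voicing: no change — [lkbgri]
Rule 4 Regressive Voicing Assimilation: [lkbgri] → [lgbgri]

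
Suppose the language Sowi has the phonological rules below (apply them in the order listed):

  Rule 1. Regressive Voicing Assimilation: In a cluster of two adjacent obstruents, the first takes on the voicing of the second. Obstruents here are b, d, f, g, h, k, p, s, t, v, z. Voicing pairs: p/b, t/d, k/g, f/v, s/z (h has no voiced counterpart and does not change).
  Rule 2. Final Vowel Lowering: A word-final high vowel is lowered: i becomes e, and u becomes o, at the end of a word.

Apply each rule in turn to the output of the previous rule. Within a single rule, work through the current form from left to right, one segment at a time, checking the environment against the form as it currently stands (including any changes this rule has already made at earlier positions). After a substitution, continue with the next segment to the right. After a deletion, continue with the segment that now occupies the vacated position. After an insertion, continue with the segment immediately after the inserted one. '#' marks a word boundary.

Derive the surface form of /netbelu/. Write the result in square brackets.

Rule 1 Regressive Voicing Assimilation: [netbelu] → [nedbelu]
Rule 2 Final Vowel Lowering: [nedbelu] → [nedbelo]

[nedbelo]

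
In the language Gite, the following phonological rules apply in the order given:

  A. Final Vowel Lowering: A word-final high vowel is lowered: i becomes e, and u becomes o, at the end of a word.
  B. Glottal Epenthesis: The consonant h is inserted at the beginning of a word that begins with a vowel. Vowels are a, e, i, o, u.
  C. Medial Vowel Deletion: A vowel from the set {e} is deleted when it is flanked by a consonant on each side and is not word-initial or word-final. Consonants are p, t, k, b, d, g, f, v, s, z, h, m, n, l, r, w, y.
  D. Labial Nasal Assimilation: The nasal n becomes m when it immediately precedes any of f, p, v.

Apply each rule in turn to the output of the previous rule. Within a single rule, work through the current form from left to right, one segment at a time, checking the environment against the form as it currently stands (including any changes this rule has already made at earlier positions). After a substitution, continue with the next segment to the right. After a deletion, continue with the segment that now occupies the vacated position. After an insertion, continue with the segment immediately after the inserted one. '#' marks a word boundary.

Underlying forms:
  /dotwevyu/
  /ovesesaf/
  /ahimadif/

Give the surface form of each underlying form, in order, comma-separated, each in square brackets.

/dotwevyu/:
  A Final Vowel Lowering: [dotwevyu] → [dotwevyo]
  B Glottal Epenthesis: no change — [dotwevyo]
  C Medial Vowel Deletion: [dotwevyo] → [dotwvyo]
  D Labial Nasal Assimilation: no change — [dotwvyo]
/ovesesaf/:
  A Final Vowel Lowering: no change — [ovesesaf]
  B Glottal Epenthesis: [ovesesaf] → [hovesesaf]
  C Medial Vowel Deletion: [hovesesaf] → [hovssaf]
  D Labial Nasal Assimilation: no change — [hovssaf]
/ahimadif/:
  A Final Vowel Lowering: no change — [ahimadif]
  B Glottal Epenthesis: [ahimadif] → [hahimadif]
  C Medial Vowel Deletion: no change — [hahimadif]
  D Labial Nasal Assimilation: no change — [hahimadif]

[dotwvyo], [hovssaf], [hahimadif]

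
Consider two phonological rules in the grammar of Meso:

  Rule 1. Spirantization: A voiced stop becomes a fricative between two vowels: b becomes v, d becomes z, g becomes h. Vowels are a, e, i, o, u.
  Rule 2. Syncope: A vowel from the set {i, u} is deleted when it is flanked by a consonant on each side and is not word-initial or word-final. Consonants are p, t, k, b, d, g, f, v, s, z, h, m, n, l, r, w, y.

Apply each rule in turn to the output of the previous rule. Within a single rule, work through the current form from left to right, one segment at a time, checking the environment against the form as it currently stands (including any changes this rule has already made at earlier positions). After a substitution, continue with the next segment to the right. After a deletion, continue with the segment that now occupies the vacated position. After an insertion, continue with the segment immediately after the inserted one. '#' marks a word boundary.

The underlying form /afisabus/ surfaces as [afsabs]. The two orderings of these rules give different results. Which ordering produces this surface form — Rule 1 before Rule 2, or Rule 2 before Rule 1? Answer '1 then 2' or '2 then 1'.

Order 1 then 2:
  1 Spirantization: [afisabus] → [afisavus]
  2 Syncope: [afisavus] → [afsavs]
  result: [afsavs]
Order 2 then 1:
  2 Syncope: [afisabus] → [afsabs]
  1 Spirantization: no change — [afsabs]
  result: [afsabs]

2 then 1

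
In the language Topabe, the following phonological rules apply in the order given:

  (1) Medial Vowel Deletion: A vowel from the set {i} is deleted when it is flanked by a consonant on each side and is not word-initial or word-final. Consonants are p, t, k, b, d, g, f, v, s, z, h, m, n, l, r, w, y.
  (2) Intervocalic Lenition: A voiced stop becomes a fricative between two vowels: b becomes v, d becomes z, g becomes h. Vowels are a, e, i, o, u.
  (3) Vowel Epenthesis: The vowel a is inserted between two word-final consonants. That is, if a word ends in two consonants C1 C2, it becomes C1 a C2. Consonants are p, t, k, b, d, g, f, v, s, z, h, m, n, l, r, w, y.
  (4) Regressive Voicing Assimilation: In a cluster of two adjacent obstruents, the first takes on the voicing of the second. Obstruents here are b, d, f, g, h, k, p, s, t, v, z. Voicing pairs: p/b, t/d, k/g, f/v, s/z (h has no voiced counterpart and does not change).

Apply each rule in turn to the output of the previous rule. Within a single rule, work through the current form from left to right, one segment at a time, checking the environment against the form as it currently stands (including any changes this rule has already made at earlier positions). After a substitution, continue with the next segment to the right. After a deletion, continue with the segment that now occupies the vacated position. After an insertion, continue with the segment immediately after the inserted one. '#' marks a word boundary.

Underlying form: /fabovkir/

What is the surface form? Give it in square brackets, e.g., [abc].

[favofkar]

(1) Medial Vowel Deletion: [fabovkir] → [fabovkr]
(2) Intervocalic Lenition: [fabovkr] → [favovkr]
(3) Vowel Epenthesis: [favovkr] → [favovkar]
(4) Regressive Voicing Assimilation: [favovkar] → [favofkar]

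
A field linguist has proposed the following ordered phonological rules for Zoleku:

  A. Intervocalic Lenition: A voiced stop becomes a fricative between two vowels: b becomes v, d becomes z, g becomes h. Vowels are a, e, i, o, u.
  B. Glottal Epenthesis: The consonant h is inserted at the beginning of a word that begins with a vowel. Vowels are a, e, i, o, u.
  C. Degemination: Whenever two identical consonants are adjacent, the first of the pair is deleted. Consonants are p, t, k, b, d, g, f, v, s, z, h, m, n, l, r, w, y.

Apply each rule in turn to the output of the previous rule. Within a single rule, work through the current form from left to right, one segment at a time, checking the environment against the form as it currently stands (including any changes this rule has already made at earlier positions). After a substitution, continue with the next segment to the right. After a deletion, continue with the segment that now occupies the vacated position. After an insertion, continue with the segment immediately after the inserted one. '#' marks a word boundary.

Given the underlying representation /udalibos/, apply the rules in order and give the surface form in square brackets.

A Intervocalic Lenition: [udalibos] → [uzalivos]
B Glottal Epenthesis: [uzalivos] → [huzalivos]
C Degemination: no change — [huzalivos]

[huzalivos]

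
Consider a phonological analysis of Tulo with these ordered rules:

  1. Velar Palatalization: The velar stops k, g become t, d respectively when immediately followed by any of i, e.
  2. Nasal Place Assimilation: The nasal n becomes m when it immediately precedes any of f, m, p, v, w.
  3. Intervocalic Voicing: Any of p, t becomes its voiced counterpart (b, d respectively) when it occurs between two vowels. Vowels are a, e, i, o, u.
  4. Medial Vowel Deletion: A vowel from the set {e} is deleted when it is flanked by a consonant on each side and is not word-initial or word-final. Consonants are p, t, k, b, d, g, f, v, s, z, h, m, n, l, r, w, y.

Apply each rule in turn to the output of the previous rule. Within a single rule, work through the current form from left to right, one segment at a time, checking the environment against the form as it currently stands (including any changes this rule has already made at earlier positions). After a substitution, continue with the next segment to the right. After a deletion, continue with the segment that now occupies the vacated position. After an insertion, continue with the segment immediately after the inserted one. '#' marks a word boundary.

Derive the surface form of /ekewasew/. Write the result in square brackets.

1 Velar Palatalization: [ekewasew] → [etewasew]
2 Nasal Place Assimilation: no change — [etewasew]
3 Intervocalic Voicing: [etewasew] → [edewasew]
4 Medial Vowel Deletion: [edewasew] → [edwasw]

[edwasw]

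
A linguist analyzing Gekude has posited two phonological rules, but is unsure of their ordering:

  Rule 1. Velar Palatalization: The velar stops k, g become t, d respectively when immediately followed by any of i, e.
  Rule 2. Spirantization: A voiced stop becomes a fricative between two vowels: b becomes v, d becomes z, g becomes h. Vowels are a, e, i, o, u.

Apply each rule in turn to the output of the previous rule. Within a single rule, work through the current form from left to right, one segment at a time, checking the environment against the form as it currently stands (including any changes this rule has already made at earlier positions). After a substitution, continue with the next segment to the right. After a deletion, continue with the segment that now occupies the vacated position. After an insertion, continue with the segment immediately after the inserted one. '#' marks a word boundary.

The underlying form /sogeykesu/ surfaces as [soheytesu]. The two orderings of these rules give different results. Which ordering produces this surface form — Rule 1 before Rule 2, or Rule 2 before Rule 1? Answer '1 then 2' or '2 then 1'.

2 then 1

Order 1 then 2:
  1 Velar Palatalization: [sogeykesu] → [sodeytesu]
  2 Spirantization: [sodeytesu] → [sozeytesu]
  result: [sozeytesu]
Order 2 then 1:
  2 Spirantization: [sogeykesu] → [soheykesu]
  1 Velar Palatalization: [soheykesu] → [soheytesu]
  result: [soheytesu]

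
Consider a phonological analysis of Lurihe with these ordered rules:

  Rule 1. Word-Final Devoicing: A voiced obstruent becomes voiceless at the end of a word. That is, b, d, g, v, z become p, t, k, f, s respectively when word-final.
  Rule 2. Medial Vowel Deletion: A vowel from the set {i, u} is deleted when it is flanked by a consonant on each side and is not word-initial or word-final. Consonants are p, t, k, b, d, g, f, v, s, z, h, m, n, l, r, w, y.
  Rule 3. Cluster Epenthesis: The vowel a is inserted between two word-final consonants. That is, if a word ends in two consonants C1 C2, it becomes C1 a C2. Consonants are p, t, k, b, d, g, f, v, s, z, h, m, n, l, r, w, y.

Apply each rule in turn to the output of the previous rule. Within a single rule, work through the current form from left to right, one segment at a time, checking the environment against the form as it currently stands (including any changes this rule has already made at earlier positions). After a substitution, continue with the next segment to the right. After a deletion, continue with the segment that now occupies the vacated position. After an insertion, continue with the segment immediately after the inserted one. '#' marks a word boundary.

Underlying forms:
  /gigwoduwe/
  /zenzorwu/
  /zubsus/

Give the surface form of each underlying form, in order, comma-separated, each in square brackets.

/gigwoduwe/:
  Rule 1 Word-Final Devoicing: no change — [gigwoduwe]
  Rule 2 Medial Vowel Deletion: [gigwoduwe] → [ggwodwe]
  Rule 3 Cluster Epenthesis: no change — [ggwodwe]
/zenzorwu/:
  Rule 1 Word-Final Devoicing: no change — [zenzorwu]
  Rule 2 Medial Vowel Deletion: no change — [zenzorwu]
  Rule 3 Cluster Epenthesis: no change — [zenzorwu]
/zubsus/:
  Rule 1 Word-Final Devoicing: no change — [zubsus]
  Rule 2 Medial Vowel Deletion: [zubsus] → [zbss]
  Rule 3 Cluster Epenthesis: [zbss] → [zbsas]

[ggwodwe], [zenzorwu], [zbsas]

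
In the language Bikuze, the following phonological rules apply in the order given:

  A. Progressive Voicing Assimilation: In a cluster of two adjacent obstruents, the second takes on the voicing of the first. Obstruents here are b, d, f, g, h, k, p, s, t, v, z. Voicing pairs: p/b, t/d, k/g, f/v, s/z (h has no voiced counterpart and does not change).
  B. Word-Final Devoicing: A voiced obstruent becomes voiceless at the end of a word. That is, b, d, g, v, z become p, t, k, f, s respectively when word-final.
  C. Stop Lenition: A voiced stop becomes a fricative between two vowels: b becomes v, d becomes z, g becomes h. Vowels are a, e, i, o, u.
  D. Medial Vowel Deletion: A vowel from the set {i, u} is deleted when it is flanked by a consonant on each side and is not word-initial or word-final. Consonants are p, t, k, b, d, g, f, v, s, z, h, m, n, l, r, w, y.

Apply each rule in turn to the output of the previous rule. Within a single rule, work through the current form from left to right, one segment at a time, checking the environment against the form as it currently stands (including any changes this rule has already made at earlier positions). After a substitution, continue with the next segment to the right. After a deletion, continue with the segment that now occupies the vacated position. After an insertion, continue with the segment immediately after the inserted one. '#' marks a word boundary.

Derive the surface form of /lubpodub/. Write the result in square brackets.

A Progressive Voicing Assimilation: [lubpodub] → [lubbodub]
B Word-Final Devoicing: [lubbodub] → [lubbodup]
C Stop Lenition: [lubbodup] → [lubbozup]
D Medial Vowel Deletion: [lubbozup] → [lbbozp]

[lbbozp]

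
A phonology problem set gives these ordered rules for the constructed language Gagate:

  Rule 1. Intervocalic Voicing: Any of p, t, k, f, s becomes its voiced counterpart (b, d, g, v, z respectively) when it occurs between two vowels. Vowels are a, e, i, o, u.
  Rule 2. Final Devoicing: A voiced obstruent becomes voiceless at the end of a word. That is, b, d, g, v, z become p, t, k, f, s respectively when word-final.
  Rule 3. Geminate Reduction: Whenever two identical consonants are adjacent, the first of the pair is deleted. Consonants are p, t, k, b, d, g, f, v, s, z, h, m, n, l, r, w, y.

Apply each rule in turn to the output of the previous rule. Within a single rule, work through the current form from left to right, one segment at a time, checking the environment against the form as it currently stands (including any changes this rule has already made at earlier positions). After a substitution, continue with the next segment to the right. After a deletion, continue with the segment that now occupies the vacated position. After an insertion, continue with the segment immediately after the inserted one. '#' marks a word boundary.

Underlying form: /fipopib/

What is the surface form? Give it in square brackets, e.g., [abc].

Rule 1 Intervocalic Voicing: [fipopib] → [fibobib]
Rule 2 Final Devoicing: [fibobib] → [fibobip]
Rule 3 Geminate Reduction: no change — [fibobip]

[fibobip]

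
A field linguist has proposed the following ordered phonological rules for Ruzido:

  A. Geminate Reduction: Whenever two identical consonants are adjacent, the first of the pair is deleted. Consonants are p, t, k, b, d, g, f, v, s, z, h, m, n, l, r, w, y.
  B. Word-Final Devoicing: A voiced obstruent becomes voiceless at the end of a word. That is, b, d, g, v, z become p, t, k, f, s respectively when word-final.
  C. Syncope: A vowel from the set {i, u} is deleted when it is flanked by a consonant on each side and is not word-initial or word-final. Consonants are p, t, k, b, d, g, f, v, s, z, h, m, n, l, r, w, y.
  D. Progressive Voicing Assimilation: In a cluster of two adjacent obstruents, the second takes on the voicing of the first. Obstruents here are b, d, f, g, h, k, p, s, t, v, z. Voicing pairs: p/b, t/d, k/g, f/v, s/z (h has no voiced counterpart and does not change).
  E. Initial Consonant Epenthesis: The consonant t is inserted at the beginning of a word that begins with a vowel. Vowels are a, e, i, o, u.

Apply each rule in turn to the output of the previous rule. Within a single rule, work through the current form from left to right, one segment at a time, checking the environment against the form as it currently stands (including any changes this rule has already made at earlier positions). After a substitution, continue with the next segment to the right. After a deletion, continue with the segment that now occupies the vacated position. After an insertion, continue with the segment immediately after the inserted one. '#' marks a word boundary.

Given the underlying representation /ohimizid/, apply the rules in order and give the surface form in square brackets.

A Geminate Reduction: no change — [ohimizid]
B Word-Final Devoicing: [ohimizid] → [ohimizit]
C Syncope: [ohimizit] → [ohmzt]
D Progressive Voicing Assimilation: [ohmzt] → [ohmzd]
E Initial Consonant Epenthesis: [ohmzd] → [tohmzd]

[tohmzd]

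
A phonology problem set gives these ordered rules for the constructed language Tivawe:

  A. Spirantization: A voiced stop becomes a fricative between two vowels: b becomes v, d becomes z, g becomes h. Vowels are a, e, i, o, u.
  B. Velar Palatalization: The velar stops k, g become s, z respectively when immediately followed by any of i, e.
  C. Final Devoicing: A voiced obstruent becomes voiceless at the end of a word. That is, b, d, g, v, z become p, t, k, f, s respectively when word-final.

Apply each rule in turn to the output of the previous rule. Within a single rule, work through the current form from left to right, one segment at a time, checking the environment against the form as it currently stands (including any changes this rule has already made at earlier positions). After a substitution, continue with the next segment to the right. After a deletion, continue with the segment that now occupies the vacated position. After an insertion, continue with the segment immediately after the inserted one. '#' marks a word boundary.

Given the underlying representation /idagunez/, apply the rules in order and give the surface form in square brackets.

A Spirantization: [idagunez] → [izahunez]
B Velar Palatalization: no change — [izahunez]
C Final Devoicing: [izahunez] → [izahunes]

[izahunes]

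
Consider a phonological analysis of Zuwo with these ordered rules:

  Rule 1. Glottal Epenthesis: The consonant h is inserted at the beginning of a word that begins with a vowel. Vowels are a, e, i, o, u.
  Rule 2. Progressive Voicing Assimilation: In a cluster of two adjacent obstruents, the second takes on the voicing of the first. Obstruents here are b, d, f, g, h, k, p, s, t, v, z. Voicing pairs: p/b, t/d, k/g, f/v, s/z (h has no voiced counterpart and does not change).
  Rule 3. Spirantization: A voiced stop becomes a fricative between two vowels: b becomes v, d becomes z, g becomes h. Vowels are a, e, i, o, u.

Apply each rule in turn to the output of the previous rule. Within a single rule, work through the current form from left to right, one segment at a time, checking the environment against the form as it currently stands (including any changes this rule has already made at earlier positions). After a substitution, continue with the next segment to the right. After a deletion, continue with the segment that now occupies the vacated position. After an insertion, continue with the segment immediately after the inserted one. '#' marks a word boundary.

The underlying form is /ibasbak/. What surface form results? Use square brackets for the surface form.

[hivaspak]

Rule 1 Glottal Epenthesis: [ibasbak] → [hibasbak]
Rule 2 Progressive Voicing Assimilation: [hibasbak] → [hibaspak]
Rule 3 Spirantization: [hibaspak] → [hivaspak]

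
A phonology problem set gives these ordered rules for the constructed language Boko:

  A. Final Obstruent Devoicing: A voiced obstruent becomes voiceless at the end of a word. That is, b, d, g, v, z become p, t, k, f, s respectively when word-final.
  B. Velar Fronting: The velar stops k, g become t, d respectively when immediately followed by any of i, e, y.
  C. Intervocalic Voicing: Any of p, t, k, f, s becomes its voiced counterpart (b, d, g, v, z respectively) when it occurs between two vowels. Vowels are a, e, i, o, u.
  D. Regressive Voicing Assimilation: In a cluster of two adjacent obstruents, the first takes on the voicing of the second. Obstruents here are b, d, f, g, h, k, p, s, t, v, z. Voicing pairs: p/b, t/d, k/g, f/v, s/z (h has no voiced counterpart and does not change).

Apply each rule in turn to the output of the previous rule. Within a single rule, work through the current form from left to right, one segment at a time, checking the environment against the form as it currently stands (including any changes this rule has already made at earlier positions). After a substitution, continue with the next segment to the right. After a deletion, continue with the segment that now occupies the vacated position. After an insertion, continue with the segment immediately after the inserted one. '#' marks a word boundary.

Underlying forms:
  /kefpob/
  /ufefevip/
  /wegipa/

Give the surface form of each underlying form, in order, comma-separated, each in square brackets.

/kefpob/:
  A Final Obstruent Devoicing: [kefpob] → [kefpop]
  B Velar Fronting: [kefpop] → [tefpop]
  C Intervocalic Voicing: no change — [tefpop]
  D Regressive Voicing Assimilation: no change — [tefpop]
/ufefevip/:
  A Final Obstruent Devoicing: no change — [ufefevip]
  B Velar Fronting: no change — [ufefevip]
  C Intervocalic Voicing: [ufefevip] → [uvevevip]
  D Regressive Voicing Assimilation: no change — [uvevevip]
/wegipa/:
  A Final Obstruent Devoicing: no change — [wegipa]
  B Velar Fronting: [wegipa] → [wedipa]
  C Intervocalic Voicing: [wedipa] → [wediba]
  D Regressive Voicing Assimilation: no change — [wediba]

[tefpop], [uvevevip], [wediba]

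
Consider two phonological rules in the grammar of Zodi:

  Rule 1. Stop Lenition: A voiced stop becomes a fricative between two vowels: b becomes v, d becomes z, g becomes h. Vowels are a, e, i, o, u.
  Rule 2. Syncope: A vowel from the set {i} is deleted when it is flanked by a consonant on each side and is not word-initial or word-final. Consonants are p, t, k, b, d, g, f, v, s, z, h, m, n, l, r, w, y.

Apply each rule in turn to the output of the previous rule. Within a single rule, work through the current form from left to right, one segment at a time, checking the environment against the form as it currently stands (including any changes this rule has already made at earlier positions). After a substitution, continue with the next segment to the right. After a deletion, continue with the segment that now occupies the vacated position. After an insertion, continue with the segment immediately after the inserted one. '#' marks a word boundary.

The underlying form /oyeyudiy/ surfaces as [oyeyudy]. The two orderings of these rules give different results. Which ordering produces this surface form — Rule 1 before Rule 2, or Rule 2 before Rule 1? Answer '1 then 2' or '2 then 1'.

2 then 1

Order 1 then 2:
  1 Stop Lenition: [oyeyudiy] → [oyeyuziy]
  2 Syncope: [oyeyuziy] → [oyeyuzy]
  result: [oyeyuzy]
Order 2 then 1:
  2 Syncope: [oyeyudiy] → [oyeyudy]
  1 Stop Lenition: no change — [oyeyudy]
  result: [oyeyudy]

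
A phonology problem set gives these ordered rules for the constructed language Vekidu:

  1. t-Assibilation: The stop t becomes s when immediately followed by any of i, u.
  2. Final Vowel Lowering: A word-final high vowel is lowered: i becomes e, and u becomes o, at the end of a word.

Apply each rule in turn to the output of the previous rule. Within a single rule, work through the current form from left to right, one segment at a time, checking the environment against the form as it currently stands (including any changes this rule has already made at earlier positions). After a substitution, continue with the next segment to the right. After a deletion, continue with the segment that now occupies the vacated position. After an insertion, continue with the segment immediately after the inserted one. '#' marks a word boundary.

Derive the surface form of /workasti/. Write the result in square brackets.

[workasse]

1 t-Assibilation: [workasti] → [workassi]
2 Final Vowel Lowering: [workassi] → [workasse]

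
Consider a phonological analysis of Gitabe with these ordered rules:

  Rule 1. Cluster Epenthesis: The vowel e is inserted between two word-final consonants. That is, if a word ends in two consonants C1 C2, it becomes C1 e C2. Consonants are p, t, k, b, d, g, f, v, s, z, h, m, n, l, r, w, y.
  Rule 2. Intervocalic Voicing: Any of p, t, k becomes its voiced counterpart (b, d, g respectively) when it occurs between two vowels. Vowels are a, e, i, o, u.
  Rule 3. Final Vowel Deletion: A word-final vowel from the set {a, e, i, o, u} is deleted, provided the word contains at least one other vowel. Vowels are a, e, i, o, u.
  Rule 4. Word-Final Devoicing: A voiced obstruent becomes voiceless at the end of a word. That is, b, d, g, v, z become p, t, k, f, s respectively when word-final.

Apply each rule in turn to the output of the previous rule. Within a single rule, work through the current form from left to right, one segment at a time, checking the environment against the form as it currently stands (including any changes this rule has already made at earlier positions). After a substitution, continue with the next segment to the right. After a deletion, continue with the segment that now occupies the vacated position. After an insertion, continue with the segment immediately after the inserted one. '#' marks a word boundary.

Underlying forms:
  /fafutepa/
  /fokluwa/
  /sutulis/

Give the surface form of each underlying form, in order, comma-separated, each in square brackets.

/fafutepa/:
  Rule 1 Cluster Epenthesis: no change — [fafutepa]
  Rule 2 Intervocalic Voicing: [fafutepa] → [fafudeba]
  Rule 3 Final Vowel Deletion: [fafudeba] → [fafudeb]
  Rule 4 Word-Final Devoicing: [fafudeb] → [fafudep]
/fokluwa/:
  Rule 1 Cluster Epenthesis: no change — [fokluwa]
  Rule 2 Intervocalic Voicing: no change — [fokluwa]
  Rule 3 Final Vowel Deletion: [fokluwa] → [fokluw]
  Rule 4 Word-Final Devoicing: no change — [fokluw]
/sutulis/:
  Rule 1 Cluster Epenthesis: no change — [sutulis]
  Rule 2 Intervocalic Voicing: [sutulis] → [sudulis]
  Rule 3 Final Vowel Deletion: no change — [sudulis]
  Rule 4 Word-Final Devoicing: no change — [sudulis]

[fafudep], [fokluw], [sudulis]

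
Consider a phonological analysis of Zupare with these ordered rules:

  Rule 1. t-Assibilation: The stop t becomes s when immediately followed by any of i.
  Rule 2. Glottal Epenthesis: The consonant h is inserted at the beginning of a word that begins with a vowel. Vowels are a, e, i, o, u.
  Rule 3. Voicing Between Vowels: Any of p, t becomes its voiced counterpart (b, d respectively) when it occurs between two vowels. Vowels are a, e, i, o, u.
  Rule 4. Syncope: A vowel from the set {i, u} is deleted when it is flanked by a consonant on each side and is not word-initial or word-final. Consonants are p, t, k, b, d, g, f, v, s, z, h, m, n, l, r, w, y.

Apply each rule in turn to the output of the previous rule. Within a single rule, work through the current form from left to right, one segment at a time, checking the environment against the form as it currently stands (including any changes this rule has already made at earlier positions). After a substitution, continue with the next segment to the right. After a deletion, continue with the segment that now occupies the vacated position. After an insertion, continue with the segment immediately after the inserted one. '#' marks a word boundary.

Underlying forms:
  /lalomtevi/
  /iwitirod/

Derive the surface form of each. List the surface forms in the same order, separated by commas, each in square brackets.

[lalomtevi], [hwsrod]

/lalomtevi/:
  Rule 1 t-Assibilation: no change — [lalomtevi]
  Rule 2 Glottal Epenthesis: no change — [lalomtevi]
  Rule 3 Voicing Between Vowels: no change — [lalomtevi]
  Rule 4 Syncope: no change — [lalomtevi]
/iwitirod/:
  Rule 1 t-Assibilation: [iwitirod] → [iwisirod]
  Rule 2 Glottal Epenthesis: [iwisirod] → [hiwisirod]
  Rule 3 Voicing Between Vowels: no change — [hiwisirod]
  Rule 4 Syncope: [hiwisirod] → [hwsrod]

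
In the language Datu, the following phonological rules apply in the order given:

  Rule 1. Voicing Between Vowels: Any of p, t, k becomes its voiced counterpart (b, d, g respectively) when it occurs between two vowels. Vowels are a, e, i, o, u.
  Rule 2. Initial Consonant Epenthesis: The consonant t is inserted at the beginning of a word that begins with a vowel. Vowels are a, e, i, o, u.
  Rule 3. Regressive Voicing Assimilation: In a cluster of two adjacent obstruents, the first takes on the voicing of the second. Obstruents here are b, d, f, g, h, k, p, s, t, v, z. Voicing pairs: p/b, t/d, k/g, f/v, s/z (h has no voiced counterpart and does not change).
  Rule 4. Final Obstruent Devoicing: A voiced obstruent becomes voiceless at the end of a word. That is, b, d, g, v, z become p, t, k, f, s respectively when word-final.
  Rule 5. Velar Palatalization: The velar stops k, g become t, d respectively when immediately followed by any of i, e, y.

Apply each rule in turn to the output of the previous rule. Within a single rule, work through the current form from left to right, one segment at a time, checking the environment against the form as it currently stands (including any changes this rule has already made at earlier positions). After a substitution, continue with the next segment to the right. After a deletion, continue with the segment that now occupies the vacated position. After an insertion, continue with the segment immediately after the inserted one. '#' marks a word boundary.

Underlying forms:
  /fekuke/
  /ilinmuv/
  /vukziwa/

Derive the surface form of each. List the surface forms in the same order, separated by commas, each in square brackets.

[fegude], [tilinmuf], [vugziwa]

/fekuke/:
  Rule 1 Voicing Between Vowels: [fekuke] → [feguge]
  Rule 2 Initial Consonant Epenthesis: no change — [feguge]
  Rule 3 Regressive Voicing Assimilation: no change — [feguge]
  Rule 4 Final Obstruent Devoicing: no change — [feguge]
  Rule 5 Velar Palatalization: [feguge] → [fegude]
/ilinmuv/:
  Rule 1 Voicing Between Vowels: no change — [ilinmuv]
  Rule 2 Initial Consonant Epenthesis: [ilinmuv] → [tilinmuv]
  Rule 3 Regressive Voicing Assimilation: no change — [tilinmuv]
  Rule 4 Final Obstruent Devoicing: [tilinmuv] → [tilinmuf]
  Rule 5 Velar Palatalization: no change — [tilinmuf]
/vukziwa/:
  Rule 1 Voicing Between Vowels: no change — [vukziwa]
  Rule 2 Initial Consonant Epenthesis: no change — [vukziwa]
  Rule 3 Regressive Voicing Assimilation: [vukziwa] → [vugziwa]
  Rule 4 Final Obstruent Devoicing: no change — [vugziwa]
  Rule 5 Velar Palatalization: no change — [vugziwa]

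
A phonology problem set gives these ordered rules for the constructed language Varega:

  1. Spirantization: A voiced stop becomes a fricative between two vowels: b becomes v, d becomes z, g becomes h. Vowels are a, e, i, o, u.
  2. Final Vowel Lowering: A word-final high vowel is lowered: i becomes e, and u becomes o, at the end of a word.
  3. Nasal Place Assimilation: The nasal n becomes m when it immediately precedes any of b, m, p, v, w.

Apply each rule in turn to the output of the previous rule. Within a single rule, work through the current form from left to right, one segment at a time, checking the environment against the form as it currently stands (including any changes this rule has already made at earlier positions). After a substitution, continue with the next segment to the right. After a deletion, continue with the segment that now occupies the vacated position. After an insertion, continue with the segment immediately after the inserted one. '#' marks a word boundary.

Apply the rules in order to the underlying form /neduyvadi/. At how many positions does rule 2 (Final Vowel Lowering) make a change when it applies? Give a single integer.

1

1 Spirantization: [neduyvadi] → [nezuyvazi]
2 Final Vowel Lowering: [nezuyvazi] → [nezuyvaze]
3 Nasal Place Assimilation: no change — [nezuyvaze]
Rule 2 changed 1 position(s).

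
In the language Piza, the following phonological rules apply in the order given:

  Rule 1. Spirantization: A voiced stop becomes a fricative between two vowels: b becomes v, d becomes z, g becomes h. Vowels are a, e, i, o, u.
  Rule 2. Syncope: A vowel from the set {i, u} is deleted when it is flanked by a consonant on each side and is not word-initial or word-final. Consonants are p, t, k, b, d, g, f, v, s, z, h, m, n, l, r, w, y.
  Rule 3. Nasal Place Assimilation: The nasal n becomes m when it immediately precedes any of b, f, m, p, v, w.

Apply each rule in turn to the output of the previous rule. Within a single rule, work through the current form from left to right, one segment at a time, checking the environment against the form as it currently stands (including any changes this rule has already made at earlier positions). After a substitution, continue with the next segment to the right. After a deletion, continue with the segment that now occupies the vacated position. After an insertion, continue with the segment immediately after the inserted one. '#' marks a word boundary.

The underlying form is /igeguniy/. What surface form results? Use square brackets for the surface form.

Rule 1 Spirantization: [igeguniy] → [ihehuniy]
Rule 2 Syncope: [ihehuniy] → [ihehny]
Rule 3 Nasal Place Assimilation: no change — [ihehny]

[ihehny]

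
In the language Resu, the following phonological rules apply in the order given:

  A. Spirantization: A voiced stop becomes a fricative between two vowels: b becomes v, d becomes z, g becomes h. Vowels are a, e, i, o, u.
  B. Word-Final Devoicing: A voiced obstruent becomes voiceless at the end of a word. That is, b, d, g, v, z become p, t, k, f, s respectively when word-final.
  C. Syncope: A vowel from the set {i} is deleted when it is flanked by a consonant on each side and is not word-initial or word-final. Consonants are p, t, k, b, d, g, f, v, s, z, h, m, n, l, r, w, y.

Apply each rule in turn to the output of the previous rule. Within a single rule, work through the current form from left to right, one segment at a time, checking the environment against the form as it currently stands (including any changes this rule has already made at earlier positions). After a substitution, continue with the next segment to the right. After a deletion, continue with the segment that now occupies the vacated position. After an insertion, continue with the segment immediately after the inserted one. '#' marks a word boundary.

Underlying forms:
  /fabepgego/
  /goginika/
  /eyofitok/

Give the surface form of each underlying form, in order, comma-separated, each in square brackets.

/fabepgego/:
  A Spirantization: [fabepgego] → [favepgeho]
  B Word-Final Devoicing: no change — [favepgeho]
  C Syncope: no change — [favepgeho]
/goginika/:
  A Spirantization: [goginika] → [gohinika]
  B Word-Final Devoicing: no change — [gohinika]
  C Syncope: [gohinika] → [gohnka]
/eyofitok/:
  A Spirantization: no change — [eyofitok]
  B Word-Final Devoicing: no change — [eyofitok]
  C Syncope: [eyofitok] → [eyoftok]

[favepgeho], [gohnka], [eyoftok]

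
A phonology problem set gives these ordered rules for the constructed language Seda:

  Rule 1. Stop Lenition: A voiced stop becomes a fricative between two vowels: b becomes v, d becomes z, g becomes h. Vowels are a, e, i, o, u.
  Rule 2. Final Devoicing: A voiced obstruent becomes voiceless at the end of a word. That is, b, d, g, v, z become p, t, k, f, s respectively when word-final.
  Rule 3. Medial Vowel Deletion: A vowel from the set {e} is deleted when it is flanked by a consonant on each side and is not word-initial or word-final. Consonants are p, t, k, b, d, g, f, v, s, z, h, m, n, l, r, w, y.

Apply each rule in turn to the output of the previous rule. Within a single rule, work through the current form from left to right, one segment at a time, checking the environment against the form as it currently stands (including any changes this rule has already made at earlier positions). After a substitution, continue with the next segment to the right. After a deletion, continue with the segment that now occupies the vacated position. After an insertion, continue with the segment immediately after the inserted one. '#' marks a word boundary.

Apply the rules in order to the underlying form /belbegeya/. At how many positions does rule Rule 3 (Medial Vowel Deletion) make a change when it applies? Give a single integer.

3

Rule 1 Stop Lenition: [belbegeya] → [belbeheya]
Rule 2 Final Devoicing: no change — [belbeheya]
Rule 3 Medial Vowel Deletion: [belbeheya] → [blbhya]
Rule Rule 3 changed 3 position(s).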